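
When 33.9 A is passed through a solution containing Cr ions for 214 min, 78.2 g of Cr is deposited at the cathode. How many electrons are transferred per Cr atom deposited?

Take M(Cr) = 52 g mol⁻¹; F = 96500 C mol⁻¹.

3

Q = I·t = 33.90 A × 12840 s = 435300 C, so n(e⁻) = 435300/96500 = 4.511 mol.
n(Cr) deposited = 78.2 / 52 = 1.504 mol.
Electrons per atom = n(e⁻)/n(Cr) = 4.511 / 1.504 = 3.00 ≈ 3, so the ion is Cr³⁺.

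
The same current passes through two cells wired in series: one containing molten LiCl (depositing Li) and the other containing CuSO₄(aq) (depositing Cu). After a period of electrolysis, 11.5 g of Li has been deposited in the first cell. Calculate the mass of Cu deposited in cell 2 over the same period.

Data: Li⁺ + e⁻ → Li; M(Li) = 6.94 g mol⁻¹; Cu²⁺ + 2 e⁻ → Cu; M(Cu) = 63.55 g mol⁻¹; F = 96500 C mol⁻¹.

52.7 g

n(Li) = 11.5 / 6.94 = 1.657 mol.
Since Li⁺ + e⁻ → Li, n(e⁻) passed = 1 × 1.657 = 1.657 mol.
Cells in series carry the same charge, so the same 1.657 mol of electrons passes through cell 2.
Cu²⁺ + 2 e⁻ → Cu, so n(Cu) = 1.657 / 2 = 0.8285 mol.
m(Cu) = 0.8285 × 63.55 = 52.7 g.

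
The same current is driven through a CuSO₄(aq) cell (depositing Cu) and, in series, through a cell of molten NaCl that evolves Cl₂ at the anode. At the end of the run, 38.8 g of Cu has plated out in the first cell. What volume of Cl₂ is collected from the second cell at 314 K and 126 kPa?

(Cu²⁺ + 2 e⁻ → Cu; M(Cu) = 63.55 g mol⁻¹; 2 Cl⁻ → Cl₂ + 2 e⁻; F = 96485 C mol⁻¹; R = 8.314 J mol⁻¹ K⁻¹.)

12.6 L

n(Cu) = 38.8 / 63.55 = 0.6105 mol, so n(e⁻) = 2 × 0.6105 = 1.221 mol.
The cells are in series, so the same 1.221 mol of electrons passes through the second cell.
2 Cl⁻ → Cl₂ + 2 e⁻ — 2 mol e⁻ per mol Cl₂, so n(Cl₂) = 1.221/2 = 0.6105 mol.
V = nRT/P = (0.6105 × 8.314 × 314) / (126 × 10³) = 0.0126 m³ = 12.6 L.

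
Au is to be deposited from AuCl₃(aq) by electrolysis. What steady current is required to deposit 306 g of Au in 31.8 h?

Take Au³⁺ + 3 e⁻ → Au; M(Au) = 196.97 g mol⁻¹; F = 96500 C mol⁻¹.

3.93 A

n(Au) = 306 / 196.97 = 1.554 mol.
n(e⁻) = 3 × 1.554 = 4.661 mol.
Q = n(e⁻)·F = 4.661 × 96500 = 449700 C.
I = Q/t = 449700 / 114480 s = 3.93 A.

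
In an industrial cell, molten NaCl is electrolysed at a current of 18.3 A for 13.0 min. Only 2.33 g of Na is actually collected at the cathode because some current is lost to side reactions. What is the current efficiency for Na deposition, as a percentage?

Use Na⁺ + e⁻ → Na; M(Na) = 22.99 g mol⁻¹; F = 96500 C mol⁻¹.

Q = I·t = 18.30 × 780.00 = 14270 C; n(e⁻) = 14270/96500 = 0.1479 mol.
Theoretical n(Na) = n(e⁻)/1 = 0.1479 mol, i.e. m_theo = 0.1479 × 22.99 = 3.401 g.
Efficiency = m_actual / m_theo = 2.33 / 3.401 = 68.5 %.

68.5 %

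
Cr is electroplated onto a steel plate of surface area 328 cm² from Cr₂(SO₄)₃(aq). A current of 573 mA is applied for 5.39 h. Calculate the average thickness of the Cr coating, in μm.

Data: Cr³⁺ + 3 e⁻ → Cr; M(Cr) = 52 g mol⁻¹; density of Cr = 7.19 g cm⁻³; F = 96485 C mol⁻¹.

8.47 μm

Q = I·t = 0.5730 × 19404 = 11120 C; n(e⁻) = 0.1152 mol.
n(Cr) = n(e⁻)/3 = 0.03841 mol, so m = 0.03841 × 52 = 1.997 g.
Volume = m/ρ = 1.997 / 7.19 = 0.2778 cm³.
Thickness = V/A = 0.2778 / 328 = 8.47 × 10⁻⁴ cm = 8.47 μm.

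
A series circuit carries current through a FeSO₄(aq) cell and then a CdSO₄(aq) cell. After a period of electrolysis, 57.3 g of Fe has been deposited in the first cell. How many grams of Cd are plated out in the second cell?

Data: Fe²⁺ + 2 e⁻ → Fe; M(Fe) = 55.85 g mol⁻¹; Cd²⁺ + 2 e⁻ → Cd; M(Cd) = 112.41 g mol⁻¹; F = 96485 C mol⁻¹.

115 g

n(Fe) = 57.3 / 55.85 = 1.026 mol.
Since Fe²⁺ + 2 e⁻ → Fe, n(e⁻) passed = 2 × 1.026 = 2.052 mol.
Cells in series carry the same charge, so the same 2.052 mol of electrons passes through cell 2.
Cd²⁺ + 2 e⁻ → Cd, so n(Cd) = 2.052 / 2 = 1.026 mol.
m(Cd) = 1.026 × 112.41 = 115 g.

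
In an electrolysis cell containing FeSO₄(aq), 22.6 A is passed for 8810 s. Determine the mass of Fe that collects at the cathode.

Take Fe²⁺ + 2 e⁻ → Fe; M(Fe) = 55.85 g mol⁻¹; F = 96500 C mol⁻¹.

Q = I·t = 22.60 A × 8810.0 s = 199100 C.
n(e⁻) = Q/F = 199100 / 96500 = 2.063 mol.
Fe²⁺ + 2 e⁻ → Fe, so n(Fe) = n(e⁻)/2 = 1.032 mol.
m = n·M = 1.032 × 55.85 = 57.6 g.

57.6 g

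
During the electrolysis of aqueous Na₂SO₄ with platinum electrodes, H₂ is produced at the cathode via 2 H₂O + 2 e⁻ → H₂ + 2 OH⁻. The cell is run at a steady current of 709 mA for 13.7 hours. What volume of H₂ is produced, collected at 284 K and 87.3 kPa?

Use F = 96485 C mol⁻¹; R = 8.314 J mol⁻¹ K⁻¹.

Q = I·t = 0.7090 A × 49320 s = 34970 C.
n(e⁻) = Q/F = 34970 / 96485 = 0.3624 mol.
2 electrons are transferred per H₂ molecule, so n(H₂) = 0.3624 / 2 = 0.1812 mol.
V = nRT/P = (0.1812 × 8.314 × 284) / (87.3 × 10³ Pa) = 0.00490 m³ = 4.90 L.

4.90 L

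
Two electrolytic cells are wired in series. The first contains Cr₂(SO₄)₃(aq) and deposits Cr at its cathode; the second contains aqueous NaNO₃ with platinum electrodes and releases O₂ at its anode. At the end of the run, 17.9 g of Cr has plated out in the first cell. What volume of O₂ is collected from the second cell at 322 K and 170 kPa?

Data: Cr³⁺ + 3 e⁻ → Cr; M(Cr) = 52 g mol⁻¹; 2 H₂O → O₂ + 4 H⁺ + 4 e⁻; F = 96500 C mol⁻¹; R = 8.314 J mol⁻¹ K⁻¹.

4.07 L

n(Cr) = 17.9 / 52 = 0.3442 mol, so n(e⁻) = 3 × 0.3442 = 1.033 mol.
The cells are in series, so the same 1.033 mol of electrons passes through the second cell.
2 H₂O → O₂ + 4 H⁺ + 4 e⁻ — 4 mol e⁻ per mol O₂, so n(O₂) = 1.033/4 = 0.2582 mol.
V = nRT/P = (0.2582 × 8.314 × 322) / (170 × 10³) = 0.00407 m³ = 4.07 L.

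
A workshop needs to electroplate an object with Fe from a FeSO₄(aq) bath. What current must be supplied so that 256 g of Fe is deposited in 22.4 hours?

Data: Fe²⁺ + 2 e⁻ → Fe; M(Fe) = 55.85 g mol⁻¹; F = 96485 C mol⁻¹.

n(Fe) = 256 / 55.85 = 4.584 mol.
n(e⁻) = 2 × 4.584 = 9.167 mol.
Q = n(e⁻)·F = 9.167 × 96485 = 884500 C.
I = Q/t = 884500 / 80640 s = 11.0 A.

11.0 A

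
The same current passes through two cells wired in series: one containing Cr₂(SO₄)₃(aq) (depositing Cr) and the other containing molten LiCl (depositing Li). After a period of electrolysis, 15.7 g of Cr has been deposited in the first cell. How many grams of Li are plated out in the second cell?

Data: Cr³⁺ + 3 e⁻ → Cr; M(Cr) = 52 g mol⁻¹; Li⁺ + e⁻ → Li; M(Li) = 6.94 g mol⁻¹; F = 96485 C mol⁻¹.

6.29 g

n(Cr) = 15.7 / 52 = 0.3019 mol.
Since Cr³⁺ + 3 e⁻ → Cr, n(e⁻) passed = 3 × 0.3019 = 0.9058 mol.
Cells in series carry the same charge, so the same 0.9058 mol of electrons passes through cell 2.
Li⁺ + e⁻ → Li, so n(Li) = 0.9058 / 1 = 0.9058 mol.
m(Li) = 0.9058 × 6.94 = 6.29 g.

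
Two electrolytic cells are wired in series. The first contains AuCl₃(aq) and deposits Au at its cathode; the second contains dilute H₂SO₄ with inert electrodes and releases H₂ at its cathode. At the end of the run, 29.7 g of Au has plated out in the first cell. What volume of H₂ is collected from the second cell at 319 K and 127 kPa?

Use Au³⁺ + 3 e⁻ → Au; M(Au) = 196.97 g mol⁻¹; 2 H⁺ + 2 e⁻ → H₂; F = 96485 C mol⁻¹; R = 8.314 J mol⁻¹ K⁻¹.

n(Au) = 29.7 / 196.97 = 0.1508 mol, so n(e⁻) = 3 × 0.1508 = 0.4524 mol.
The cells are in series, so the same 0.4524 mol of electrons passes through the second cell.
2 H⁺ + 2 e⁻ → H₂ — 2 mol e⁻ per mol H₂, so n(H₂) = 0.4524/2 = 0.2262 mol.
V = nRT/P = (0.2262 × 8.314 × 319) / (127 × 10³) = 0.00472 m³ = 4.72 L.

4.72 L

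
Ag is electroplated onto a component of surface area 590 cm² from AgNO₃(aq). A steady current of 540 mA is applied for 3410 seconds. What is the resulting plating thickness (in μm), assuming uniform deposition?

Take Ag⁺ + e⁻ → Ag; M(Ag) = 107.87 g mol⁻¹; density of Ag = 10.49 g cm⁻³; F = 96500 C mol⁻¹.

Q = I·t = 0.5400 × 3410.0 = 1841 C; n(e⁻) = 0.01908 mol.
n(Ag) = n(e⁻)/1 = 0.01908 mol, so m = 0.01908 × 107.87 = 2.058 g.
Volume = m/ρ = 2.058 / 10.49 = 0.1962 cm³.
Thickness = V/A = 0.1962 / 590 = 3.33 × 10⁻⁴ cm = 3.33 μm.

3.33 μm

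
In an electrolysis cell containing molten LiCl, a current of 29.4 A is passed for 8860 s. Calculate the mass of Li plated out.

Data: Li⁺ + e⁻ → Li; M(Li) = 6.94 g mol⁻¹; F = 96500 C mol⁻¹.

18.7 g

Q = I·t = 29.40 A × 8860.0 s = 260500 C.
n(e⁻) = Q/F = 260500 / 96500 = 2.699 mol.
Li⁺ + e⁻ → Li, so n(Li) = n(e⁻)/1 = 2.699 mol.
m = n·M = 2.699 × 6.94 = 18.7 g.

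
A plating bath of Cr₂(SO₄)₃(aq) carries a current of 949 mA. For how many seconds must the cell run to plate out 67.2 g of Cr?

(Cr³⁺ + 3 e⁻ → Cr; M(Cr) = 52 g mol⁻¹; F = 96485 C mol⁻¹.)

3.94 × 10⁵ s

n(Cr) = m/M = 67.2 / 52 = 1.292 mol.
Each Cr atom requires 3 electrons, so n(e⁻) = 3 × 1.292 = 3.877 mol.
Q = n(e⁻)·F = 3.877 × 96485 = 374100 C.
t = Q/I = 374100 / 0.9490 A = 394200 s.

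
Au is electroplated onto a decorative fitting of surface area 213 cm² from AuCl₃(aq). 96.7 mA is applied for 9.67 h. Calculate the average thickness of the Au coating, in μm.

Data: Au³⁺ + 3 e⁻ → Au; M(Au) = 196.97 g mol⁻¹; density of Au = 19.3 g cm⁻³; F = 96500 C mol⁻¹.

5.57 μm

Q = I·t = 0.09670 × 34812 = 3366 C; n(e⁻) = 0.03488 mol.
n(Au) = n(e⁻)/3 = 0.01163 mol, so m = 0.01163 × 196.97 = 2.290 g.
Volume = m/ρ = 2.290 / 19.3 = 0.1187 cm³.
Thickness = V/A = 0.1187 / 213 = 5.57 × 10⁻⁴ cm = 5.57 μm.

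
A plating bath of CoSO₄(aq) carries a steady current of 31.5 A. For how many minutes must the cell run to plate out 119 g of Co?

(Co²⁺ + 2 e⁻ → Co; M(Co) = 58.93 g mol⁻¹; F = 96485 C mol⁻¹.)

206 min

n(Co) = m/M = 119 / 58.93 = 2.019 mol.
Each Co atom requires 2 electrons, so n(e⁻) = 2 × 2.019 = 4.039 mol.
Q = n(e⁻)·F = 4.039 × 96485 = 389700 C.
t = Q/I = 389700 / 31.50 A = 12370 s = 206 min.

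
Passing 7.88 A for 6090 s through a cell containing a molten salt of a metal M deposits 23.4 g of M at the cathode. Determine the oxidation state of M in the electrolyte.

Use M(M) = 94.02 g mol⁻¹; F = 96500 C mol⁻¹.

Q = I·t = 7.880 A × 6090.0 s = 47990 C, so n(e⁻) = 47990/96500 = 0.4973 mol.
n(M) deposited = 23.4 / 94.02 = 0.2489 mol.
Electrons per atom = n(e⁻)/n(M) = 0.4973 / 0.2489 = 2.00 ≈ 2, so the ion is M²⁺.

+2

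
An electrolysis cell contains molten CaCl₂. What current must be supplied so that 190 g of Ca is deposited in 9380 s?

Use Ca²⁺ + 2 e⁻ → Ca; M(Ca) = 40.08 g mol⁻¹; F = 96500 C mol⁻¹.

n(Ca) = 190 / 40.08 = 4.741 mol.
n(e⁻) = 2 × 4.741 = 9.481 mol.
Q = n(e⁻)·F = 9.481 × 96500 = 914900 C.
I = Q/t = 914900 / 9380.0 s = 97.5 A.

97.5 A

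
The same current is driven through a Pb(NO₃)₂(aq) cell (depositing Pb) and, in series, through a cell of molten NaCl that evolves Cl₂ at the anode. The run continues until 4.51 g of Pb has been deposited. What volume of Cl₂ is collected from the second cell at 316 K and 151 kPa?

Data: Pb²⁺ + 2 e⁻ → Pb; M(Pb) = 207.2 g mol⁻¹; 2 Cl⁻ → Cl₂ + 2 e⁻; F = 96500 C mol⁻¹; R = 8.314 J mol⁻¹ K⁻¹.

n(Pb) = 4.51 / 207.2 = 0.02177 mol, so n(e⁻) = 2 × 0.02177 = 0.04353 mol.
The cells are in series, so the same 0.04353 mol of electrons passes through the second cell.
2 Cl⁻ → Cl₂ + 2 e⁻ — 2 mol e⁻ per mol Cl₂, so n(Cl₂) = 0.04353/2 = 0.02177 mol.
V = nRT/P = (0.02177 × 8.314 × 316) / (151 × 10³) = 3.79 × 10⁻⁴ m³ = 0.379 L.

0.379 L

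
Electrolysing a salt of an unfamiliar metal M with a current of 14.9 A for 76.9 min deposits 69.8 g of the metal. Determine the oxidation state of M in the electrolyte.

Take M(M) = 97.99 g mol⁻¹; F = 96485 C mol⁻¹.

Q = I·t = 14.90 A × 4614.0 s = 68750 C, so n(e⁻) = 68750/96485 = 0.7125 mol.
n(M) deposited = 69.8 / 97.99 = 0.7123 mol.
Electrons per atom = n(e⁻)/n(M) = 0.7125 / 0.7123 = 1.00 ≈ 1, so the ion is M⁺.

+1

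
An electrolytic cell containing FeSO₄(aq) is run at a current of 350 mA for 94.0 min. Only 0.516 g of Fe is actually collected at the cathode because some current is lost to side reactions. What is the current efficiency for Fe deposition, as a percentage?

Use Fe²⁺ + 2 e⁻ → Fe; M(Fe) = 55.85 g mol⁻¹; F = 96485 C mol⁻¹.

Q = I·t = 0.3500 × 5640.0 = 1974 C; n(e⁻) = 1974/96485 = 0.02046 mol.
Theoretical n(Fe) = n(e⁻)/2 = 0.01023 mol, i.e. m_theo = 0.01023 × 55.85 = 0.5713 g.
Efficiency = m_actual / m_theo = 0.516 / 0.5713 = 90.3 %.

90.3 %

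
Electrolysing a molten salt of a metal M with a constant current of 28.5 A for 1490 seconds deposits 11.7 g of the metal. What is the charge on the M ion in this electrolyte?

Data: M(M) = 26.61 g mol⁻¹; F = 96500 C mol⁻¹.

Q = I·t = 28.50 A × 1490.0 s = 42460 C, so n(e⁻) = 42460/96500 = 0.4401 mol.
n(M) deposited = 11.7 / 26.61 = 0.4397 mol.
Electrons per atom = n(e⁻)/n(M) = 0.4401 / 0.4397 = 1.00 ≈ 1, so the ion is M⁺.

+1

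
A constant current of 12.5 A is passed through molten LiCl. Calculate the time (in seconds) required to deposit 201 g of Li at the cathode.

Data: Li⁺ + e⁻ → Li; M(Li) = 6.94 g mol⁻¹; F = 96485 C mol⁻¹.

n(Li) = m/M = 201 / 6.94 = 28.96 mol.
Each Li atom requires 1 electron, so n(e⁻) = 1 × 28.96 = 28.96 mol.
Q = n(e⁻)·F = 28.96 × 96485 = 2794000 C.
t = Q/I = 2794000 / 12.50 A = 223600 s.

2.24 × 10⁵ s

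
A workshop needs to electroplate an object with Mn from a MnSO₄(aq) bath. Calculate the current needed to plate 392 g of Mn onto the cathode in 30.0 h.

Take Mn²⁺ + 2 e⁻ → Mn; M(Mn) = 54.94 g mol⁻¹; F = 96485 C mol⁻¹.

n(Mn) = 392 / 54.94 = 7.135 mol.
n(e⁻) = 2 × 7.135 = 14.27 mol.
Q = n(e⁻)·F = 14.27 × 96485 = 1377000 C.
I = Q/t = 1377000 / 108000 s = 12.7 A.

12.7 A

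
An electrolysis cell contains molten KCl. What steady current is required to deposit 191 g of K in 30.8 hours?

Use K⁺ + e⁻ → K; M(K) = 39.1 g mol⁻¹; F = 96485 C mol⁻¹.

n(K) = 191 / 39.1 = 4.885 mol.
n(e⁻) = 1 × 4.885 = 4.885 mol.
Q = n(e⁻)·F = 4.885 × 96485 = 471300 C.
I = Q/t = 471300 / 110880 s = 4.25 A.

4.25 A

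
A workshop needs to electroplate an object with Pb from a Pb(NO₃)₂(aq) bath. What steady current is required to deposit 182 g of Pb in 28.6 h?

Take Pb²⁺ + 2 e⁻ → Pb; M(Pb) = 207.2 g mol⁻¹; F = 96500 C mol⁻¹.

1.65 A

n(Pb) = 182 / 207.2 = 0.8784 mol.
n(e⁻) = 2 × 0.8784 = 1.757 mol.
Q = n(e⁻)·F = 1.757 × 96500 = 169500 C.
I = Q/t = 169500 / 102960 s = 1.65 A.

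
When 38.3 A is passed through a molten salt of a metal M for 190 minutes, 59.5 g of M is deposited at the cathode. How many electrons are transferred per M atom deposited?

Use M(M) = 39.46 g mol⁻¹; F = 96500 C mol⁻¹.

3

Q = I·t = 38.30 A × 11400 s = 436600 C, so n(e⁻) = 436600/96500 = 4.525 mol.
n(M) deposited = 59.5 / 39.46 = 1.508 mol.
Electrons per atom = n(e⁻)/n(M) = 4.525 / 1.508 = 3.00 ≈ 3, so the ion is M³⁺.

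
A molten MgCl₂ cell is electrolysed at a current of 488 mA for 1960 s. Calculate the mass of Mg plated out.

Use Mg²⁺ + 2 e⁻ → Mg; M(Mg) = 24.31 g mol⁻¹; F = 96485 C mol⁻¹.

0.120 g

Q = I·t = 0.4880 A × 1960.0 s = 956.5 C.
n(e⁻) = Q/F = 956.5 / 96485 = 0.009913 mol.
Mg²⁺ + 2 e⁻ → Mg, so n(Mg) = n(e⁻)/2 = 0.004957 mol.
m = n·M = 0.004957 × 24.31 = 0.120 g.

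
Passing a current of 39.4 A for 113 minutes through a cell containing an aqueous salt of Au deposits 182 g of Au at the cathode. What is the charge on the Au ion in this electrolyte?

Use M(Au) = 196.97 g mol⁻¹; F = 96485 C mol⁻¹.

+3

Q = I·t = 39.40 A × 6780.0 s = 267100 C, so n(e⁻) = 267100/96485 = 2.769 mol.
n(Au) deposited = 182 / 196.97 = 0.9240 mol.
Electrons per atom = n(e⁻)/n(Au) = 2.769 / 0.9240 = 3.00 ≈ 3, so the ion is Au³⁺.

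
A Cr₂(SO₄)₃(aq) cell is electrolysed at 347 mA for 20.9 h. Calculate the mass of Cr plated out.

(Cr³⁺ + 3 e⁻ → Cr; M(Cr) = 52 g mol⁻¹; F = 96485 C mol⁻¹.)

Q = I·t = 0.3470 A × 75240 s = 26110 C.
n(e⁻) = Q/F = 26110 / 96485 = 0.2706 mol.
Cr³⁺ + 3 e⁻ → Cr, so n(Cr) = n(e⁻)/3 = 0.09020 mol.
m = n·M = 0.09020 × 52 = 4.69 g.

4.69 g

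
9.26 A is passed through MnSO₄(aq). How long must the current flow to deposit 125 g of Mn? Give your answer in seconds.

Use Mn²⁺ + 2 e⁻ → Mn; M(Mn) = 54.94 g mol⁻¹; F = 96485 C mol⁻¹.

47400 s

n(Mn) = m/M = 125 / 54.94 = 2.275 mol.
Each Mn atom requires 2 electrons, so n(e⁻) = 2 × 2.275 = 4.550 mol.
Q = n(e⁻)·F = 4.550 × 96485 = 439000 C.
t = Q/I = 439000 / 9.260 A = 47410 s.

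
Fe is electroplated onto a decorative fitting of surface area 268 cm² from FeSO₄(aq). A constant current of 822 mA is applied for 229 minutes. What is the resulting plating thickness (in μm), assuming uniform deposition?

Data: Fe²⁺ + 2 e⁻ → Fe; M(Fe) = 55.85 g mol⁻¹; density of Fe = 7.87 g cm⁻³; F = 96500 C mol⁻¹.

Q = I·t = 0.8220 × 13740 = 11290 C; n(e⁻) = 0.1170 mol.
n(Fe) = n(e⁻)/2 = 0.05852 mol, so m = 0.05852 × 55.85 = 3.268 g.
Volume = m/ρ = 3.268 / 7.87 = 0.4153 cm³.
Thickness = V/A = 0.4153 / 268 = 0.00155 cm = 15.5 μm.

15.5 μm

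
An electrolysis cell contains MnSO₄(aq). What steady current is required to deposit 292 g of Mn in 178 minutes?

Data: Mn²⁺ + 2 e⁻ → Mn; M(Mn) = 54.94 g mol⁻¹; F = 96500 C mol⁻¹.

96.0 A

n(Mn) = 292 / 54.94 = 5.315 mol.
n(e⁻) = 2 × 5.315 = 10.63 mol.
Q = n(e⁻)·F = 10.63 × 96500 = 1026000 C.
I = Q/t = 1026000 / 10680 s = 96.0 A.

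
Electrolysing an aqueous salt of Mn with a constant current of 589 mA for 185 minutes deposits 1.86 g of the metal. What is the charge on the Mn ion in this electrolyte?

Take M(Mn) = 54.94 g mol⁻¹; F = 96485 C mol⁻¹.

+2

Q = I·t = 0.5890 A × 11100 s = 6538 C, so n(e⁻) = 6538/96485 = 0.06776 mol.
n(Mn) deposited = 1.86 / 54.94 = 0.03386 mol.
Electrons per atom = n(e⁻)/n(Mn) = 0.06776 / 0.03386 = 2.00 ≈ 2, so the ion is Mn²⁺.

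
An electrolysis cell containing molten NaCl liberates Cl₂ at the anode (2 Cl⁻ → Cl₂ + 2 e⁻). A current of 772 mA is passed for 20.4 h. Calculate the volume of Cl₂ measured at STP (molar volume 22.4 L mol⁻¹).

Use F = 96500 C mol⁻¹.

6.58 L

Q = I·t = 0.7720 A × 73440 s = 56700 C.
n(e⁻) = Q/F = 56700 / 96500 = 0.5875 mol.
2 electrons are transferred per Cl₂ molecule, so n(Cl₂) = 0.5875 / 2 = 0.2938 mol.
V = n × V_m = 0.2938 × 22.4 = 6.58 L.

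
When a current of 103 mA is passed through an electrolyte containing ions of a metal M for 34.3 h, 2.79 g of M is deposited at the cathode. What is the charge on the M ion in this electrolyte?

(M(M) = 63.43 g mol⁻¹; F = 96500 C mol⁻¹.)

+3

Q = I·t = 0.1030 A × 123480 s = 12720 C, so n(e⁻) = 12720/96500 = 0.1318 mol.
n(M) deposited = 2.79 / 63.43 = 0.04399 mol.
Electrons per atom = n(e⁻)/n(M) = 0.1318 / 0.04399 = 3.00 ≈ 3, so the ion is M³⁺.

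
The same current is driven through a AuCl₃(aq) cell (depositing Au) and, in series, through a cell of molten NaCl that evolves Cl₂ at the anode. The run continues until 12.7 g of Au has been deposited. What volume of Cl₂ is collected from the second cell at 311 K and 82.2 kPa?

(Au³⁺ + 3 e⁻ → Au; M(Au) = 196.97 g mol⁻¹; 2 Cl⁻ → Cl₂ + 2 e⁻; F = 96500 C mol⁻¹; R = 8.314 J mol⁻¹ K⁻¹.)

n(Au) = 12.7 / 196.97 = 0.06448 mol, so n(e⁻) = 3 × 0.06448 = 0.1934 mol.
The cells are in series, so the same 0.1934 mol of electrons passes through the second cell.
2 Cl⁻ → Cl₂ + 2 e⁻ — 2 mol e⁻ per mol Cl₂, so n(Cl₂) = 0.1934/2 = 0.09672 mol.
V = nRT/P = (0.09672 × 8.314 × 311) / (82.2 × 10³) = 0.00304 m³ = 3.04 L.

3.04 L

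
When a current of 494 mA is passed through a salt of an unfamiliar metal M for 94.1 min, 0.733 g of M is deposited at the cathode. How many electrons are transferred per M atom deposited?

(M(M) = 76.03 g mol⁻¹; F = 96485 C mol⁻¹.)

Q = I·t = 0.4940 A × 5646.0 s = 2789 C, so n(e⁻) = 2789/96485 = 0.02891 mol.
n(M) deposited = 0.733 / 76.03 = 0.009641 mol.
Electrons per atom = n(e⁻)/n(M) = 0.02891 / 0.009641 = 3.00 ≈ 3, so the ion is M³⁺.

3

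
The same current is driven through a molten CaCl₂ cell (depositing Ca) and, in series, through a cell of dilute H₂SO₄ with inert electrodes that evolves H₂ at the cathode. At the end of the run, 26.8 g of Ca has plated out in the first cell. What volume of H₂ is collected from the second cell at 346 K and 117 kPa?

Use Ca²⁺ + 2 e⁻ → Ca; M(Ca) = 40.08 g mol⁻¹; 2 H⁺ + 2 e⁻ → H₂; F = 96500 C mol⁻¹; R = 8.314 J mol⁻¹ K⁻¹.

16.4 L

n(Ca) = 26.8 / 40.08 = 0.6687 mol, so n(e⁻) = 2 × 0.6687 = 1.337 mol.
The cells are in series, so the same 1.337 mol of electrons passes through the second cell.
2 H⁺ + 2 e⁻ → H₂ — 2 mol e⁻ per mol H₂, so n(H₂) = 1.337/2 = 0.6687 mol.
V = nRT/P = (0.6687 × 8.314 × 346) / (117 × 10³) = 0.0164 m³ = 16.4 L.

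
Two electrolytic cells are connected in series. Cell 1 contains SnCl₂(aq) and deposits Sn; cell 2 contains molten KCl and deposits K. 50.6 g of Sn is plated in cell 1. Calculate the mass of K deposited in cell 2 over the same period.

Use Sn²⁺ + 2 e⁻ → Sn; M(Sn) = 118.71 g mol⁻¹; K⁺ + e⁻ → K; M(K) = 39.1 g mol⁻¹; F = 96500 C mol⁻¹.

n(Sn) = 50.6 / 118.71 = 0.4262 mol.
Since Sn²⁺ + 2 e⁻ → Sn, n(e⁻) passed = 2 × 0.4262 = 0.8525 mol.
Cells in series carry the same charge, so the same 0.8525 mol of electrons passes through cell 2.
K⁺ + e⁻ → K, so n(K) = 0.8525 / 1 = 0.8525 mol.
m(K) = 0.8525 × 39.1 = 33.3 g.

33.3 g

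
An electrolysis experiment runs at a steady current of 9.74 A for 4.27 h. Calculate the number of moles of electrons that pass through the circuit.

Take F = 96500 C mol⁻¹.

1.55 mol

Q = I·t = 9.740 A × 15372 s = 149700 C.
n(e⁻) = Q/F = 149700 / 96500 = 1.55 mol.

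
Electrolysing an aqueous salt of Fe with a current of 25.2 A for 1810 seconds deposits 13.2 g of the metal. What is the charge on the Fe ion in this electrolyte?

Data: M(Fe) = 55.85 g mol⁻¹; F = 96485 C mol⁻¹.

+2

Q = I·t = 25.20 A × 1810.0 s = 45610 C, so n(e⁻) = 45610/96485 = 0.4727 mol.
n(Fe) deposited = 13.2 / 55.85 = 0.2363 mol.
Electrons per atom = n(e⁻)/n(Fe) = 0.4727 / 0.2363 = 2.00 ≈ 2, so the ion is Fe²⁺.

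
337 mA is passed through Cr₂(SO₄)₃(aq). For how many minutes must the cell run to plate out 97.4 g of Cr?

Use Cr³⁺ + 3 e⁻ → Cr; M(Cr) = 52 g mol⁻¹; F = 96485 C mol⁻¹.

26800 min

n(Cr) = m/M = 97.4 / 52 = 1.873 mol.
Each Cr atom requires 3 electrons, so n(e⁻) = 3 × 1.873 = 5.619 mol.
Q = n(e⁻)·F = 5.619 × 96485 = 542200 C.
t = Q/I = 542200 / 0.3370 A = 1609000 s = 26800 min.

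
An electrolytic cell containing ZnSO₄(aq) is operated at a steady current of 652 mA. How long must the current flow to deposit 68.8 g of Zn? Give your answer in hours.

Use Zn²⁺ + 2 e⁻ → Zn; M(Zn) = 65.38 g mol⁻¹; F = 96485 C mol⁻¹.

86.5 h

n(Zn) = m/M = 68.8 / 65.38 = 1.052 mol.
Each Zn atom requires 2 electrons, so n(e⁻) = 2 × 1.052 = 2.105 mol.
Q = n(e⁻)·F = 2.105 × 96485 = 203100 C.
t = Q/I = 203100 / 0.6520 A = 311400 s = 86.5 h.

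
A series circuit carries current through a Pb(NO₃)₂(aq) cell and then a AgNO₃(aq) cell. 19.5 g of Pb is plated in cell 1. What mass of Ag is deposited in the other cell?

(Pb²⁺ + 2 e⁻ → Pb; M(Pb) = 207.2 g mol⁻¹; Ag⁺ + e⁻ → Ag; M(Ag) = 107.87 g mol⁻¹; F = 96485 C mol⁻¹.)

20.3 g

n(Pb) = 19.5 / 207.2 = 0.09411 mol.
Since Pb²⁺ + 2 e⁻ → Pb, n(e⁻) passed = 2 × 0.09411 = 0.1882 mol.
Cells in series carry the same charge, so the same 0.1882 mol of electrons passes through cell 2.
Ag⁺ + e⁻ → Ag, so n(Ag) = 0.1882 / 1 = 0.1882 mol.
m(Ag) = 0.1882 × 107.87 = 20.3 g.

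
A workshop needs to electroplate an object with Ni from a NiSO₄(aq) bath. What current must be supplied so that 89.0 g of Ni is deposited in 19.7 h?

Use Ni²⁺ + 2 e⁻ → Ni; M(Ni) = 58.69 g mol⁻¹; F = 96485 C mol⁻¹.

n(Ni) = 89.0 / 58.69 = 1.516 mol.
n(e⁻) = 2 × 1.516 = 3.033 mol.
Q = n(e⁻)·F = 3.033 × 96485 = 292600 C.
I = Q/t = 292600 / 70920 s = 4.13 A.

4.13 A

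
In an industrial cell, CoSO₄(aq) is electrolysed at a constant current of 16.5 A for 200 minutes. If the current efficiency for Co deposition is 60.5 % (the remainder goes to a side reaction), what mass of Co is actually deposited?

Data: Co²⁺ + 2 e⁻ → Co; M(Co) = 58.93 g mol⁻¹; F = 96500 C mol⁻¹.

Q = I·t = 16.50 × 12000 = 198000 C.
n(e⁻) = 198000/96500 = 2.052 mol; theoretically n(Co) = 2.052/2 = 1.026 mol, m_theo = 60.46 g.
At 60.5 % efficiency, m_actual = 0.605 × 60.46 = 36.6 g.

36.6 g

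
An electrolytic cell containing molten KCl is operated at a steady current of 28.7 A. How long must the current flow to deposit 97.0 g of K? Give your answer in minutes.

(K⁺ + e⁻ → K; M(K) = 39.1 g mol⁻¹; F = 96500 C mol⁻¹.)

n(K) = m/M = 97.0 / 39.1 = 2.481 mol.
Each K atom requires 1 electron, so n(e⁻) = 1 × 2.481 = 2.481 mol.
Q = n(e⁻)·F = 2.481 × 96500 = 239400 C.
t = Q/I = 239400 / 28.70 A = 8341 s = 139 min.

139 min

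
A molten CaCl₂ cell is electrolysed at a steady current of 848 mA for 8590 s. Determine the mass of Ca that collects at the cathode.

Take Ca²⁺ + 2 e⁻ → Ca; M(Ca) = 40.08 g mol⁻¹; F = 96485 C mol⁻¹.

1.51 g

Q = I·t = 0.8480 A × 8590.0 s = 7284 C.
n(e⁻) = Q/F = 7284 / 96485 = 0.07550 mol.
Ca²⁺ + 2 e⁻ → Ca, so n(Ca) = n(e⁻)/2 = 0.03775 mol.
m = n·M = 0.03775 × 40.08 = 1.51 g.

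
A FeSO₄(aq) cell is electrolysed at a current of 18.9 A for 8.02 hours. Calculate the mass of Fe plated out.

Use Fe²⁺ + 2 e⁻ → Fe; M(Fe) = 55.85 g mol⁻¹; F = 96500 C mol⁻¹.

Q = I·t = 18.90 A × 28872 s = 545700 C.
n(e⁻) = Q/F = 545700 / 96500 = 5.655 mol.
Fe²⁺ + 2 e⁻ → Fe, so n(Fe) = n(e⁻)/2 = 2.827 mol.
m = n·M = 2.827 × 55.85 = 158 g.

158 g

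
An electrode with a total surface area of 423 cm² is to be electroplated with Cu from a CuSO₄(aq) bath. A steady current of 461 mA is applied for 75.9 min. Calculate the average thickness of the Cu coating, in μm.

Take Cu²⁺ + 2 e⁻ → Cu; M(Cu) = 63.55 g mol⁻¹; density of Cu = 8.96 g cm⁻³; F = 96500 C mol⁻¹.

1.82 μm

Q = I·t = 0.4610 × 4554.0 = 2099 C; n(e⁻) = 0.02176 mol.
n(Cu) = n(e⁻)/2 = 0.01088 mol, so m = 0.01088 × 63.55 = 0.6913 g.
Volume = m/ρ = 0.6913 / 8.96 = 0.07715 cm³.
Thickness = V/A = 0.07715 / 423 = 1.82 × 10⁻⁴ cm = 1.82 μm.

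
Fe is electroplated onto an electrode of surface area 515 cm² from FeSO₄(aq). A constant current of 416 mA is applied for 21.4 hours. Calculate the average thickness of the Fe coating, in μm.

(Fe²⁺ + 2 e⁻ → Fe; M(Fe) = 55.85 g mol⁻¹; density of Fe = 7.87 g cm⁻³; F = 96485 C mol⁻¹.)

22.9 μm

Q = I·t = 0.4160 × 77040 = 32050 C; n(e⁻) = 0.3322 mol.
n(Fe) = n(e⁻)/2 = 0.1661 mol, so m = 0.1661 × 55.85 = 9.276 g.
Volume = m/ρ = 9.276 / 7.87 = 1.179 cm³.
Thickness = V/A = 1.179 / 515 = 0.00229 cm = 22.9 μm.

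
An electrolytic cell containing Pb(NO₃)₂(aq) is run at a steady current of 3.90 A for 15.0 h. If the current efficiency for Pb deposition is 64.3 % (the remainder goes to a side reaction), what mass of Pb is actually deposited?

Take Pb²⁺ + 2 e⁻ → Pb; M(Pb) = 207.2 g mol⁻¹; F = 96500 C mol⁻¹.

145 g

Q = I·t = 3.900 × 54000 = 210600 C.
n(e⁻) = 210600/96500 = 2.182 mol; theoretically n(Pb) = 2.182/2 = 1.091 mol, m_theo = 226.1 g.
At 64.3 % efficiency, m_actual = 0.643 × 226.1 = 145 g.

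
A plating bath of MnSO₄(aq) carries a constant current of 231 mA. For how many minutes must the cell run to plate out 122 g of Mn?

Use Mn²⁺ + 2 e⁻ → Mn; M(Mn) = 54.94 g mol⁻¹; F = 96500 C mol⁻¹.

30900 min

n(Mn) = m/M = 122 / 54.94 = 2.221 mol.
Each Mn atom requires 2 electrons, so n(e⁻) = 2 × 2.221 = 4.441 mol.
Q = n(e⁻)·F = 4.441 × 96500 = 428600 C.
t = Q/I = 428600 / 0.2310 A = 1855000 s = 30900 min.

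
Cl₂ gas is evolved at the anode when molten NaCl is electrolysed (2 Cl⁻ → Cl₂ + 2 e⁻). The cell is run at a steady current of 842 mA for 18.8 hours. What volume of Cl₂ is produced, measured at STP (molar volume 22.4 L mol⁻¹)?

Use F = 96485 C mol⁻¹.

6.62 L

Q = I·t = 0.8420 A × 67680 s = 56990 C.
n(e⁻) = Q/F = 56990 / 96485 = 0.5906 mol.
2 electrons are transferred per Cl₂ molecule, so n(Cl₂) = 0.5906 / 2 = 0.2953 mol.
V = n × V_m = 0.2953 × 22.4 = 6.62 L.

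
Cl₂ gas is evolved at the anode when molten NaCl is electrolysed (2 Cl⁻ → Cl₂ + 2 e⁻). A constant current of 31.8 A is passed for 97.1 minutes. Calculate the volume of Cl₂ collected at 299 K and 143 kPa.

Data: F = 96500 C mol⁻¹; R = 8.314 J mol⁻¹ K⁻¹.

Q = I·t = 31.80 A × 5826.0 s = 185300 C.
n(e⁻) = Q/F = 185300 / 96500 = 1.920 mol.
2 electrons are transferred per Cl₂ molecule, so n(Cl₂) = 1.920 / 2 = 0.9599 mol.
V = nRT/P = (0.9599 × 8.314 × 299) / (143 × 10³ Pa) = 0.0167 m³ = 16.7 L.

16.7 L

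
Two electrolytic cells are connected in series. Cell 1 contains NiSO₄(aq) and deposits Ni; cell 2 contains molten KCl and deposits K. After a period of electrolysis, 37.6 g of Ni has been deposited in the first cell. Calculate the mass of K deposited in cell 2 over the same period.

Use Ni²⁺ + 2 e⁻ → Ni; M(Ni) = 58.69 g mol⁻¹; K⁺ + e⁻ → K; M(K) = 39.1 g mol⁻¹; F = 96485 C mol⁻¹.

n(Ni) = 37.6 / 58.69 = 0.6407 mol.
Since Ni²⁺ + 2 e⁻ → Ni, n(e⁻) passed = 2 × 0.6407 = 1.281 mol.
Cells in series carry the same charge, so the same 1.281 mol of electrons passes through cell 2.
K⁺ + e⁻ → K, so n(K) = 1.281 / 1 = 1.281 mol.
m(K) = 1.281 × 39.1 = 50.1 g.

50.1 g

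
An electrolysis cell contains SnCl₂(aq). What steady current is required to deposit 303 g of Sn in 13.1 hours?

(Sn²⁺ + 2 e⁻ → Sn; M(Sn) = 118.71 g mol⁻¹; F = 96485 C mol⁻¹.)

n(Sn) = 303 / 118.71 = 2.552 mol.
n(e⁻) = 2 × 2.552 = 5.105 mol.
Q = n(e⁻)·F = 5.105 × 96485 = 492500 C.
I = Q/t = 492500 / 47160 s = 10.4 A.

10.4 A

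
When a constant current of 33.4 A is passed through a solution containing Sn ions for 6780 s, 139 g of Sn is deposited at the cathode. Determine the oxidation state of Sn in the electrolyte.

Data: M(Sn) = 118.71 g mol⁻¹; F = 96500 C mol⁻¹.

+2

Q = I·t = 33.40 A × 6780.0 s = 226500 C, so n(e⁻) = 226500/96500 = 2.347 mol.
n(Sn) deposited = 139 / 118.71 = 1.171 mol.
Electrons per atom = n(e⁻)/n(Sn) = 2.347 / 1.171 = 2.00 ≈ 2, so the ion is Sn²⁺.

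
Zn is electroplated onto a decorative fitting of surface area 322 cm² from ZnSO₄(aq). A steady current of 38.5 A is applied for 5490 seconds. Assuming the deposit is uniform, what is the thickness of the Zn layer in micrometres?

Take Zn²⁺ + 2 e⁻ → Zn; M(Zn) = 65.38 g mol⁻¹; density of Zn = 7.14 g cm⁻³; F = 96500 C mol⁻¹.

311 μm

Q = I·t = 38.50 × 5490.0 = 211400 C; n(e⁻) = 2.190 mol.
n(Zn) = n(e⁻)/2 = 1.095 mol, so m = 1.095 × 65.38 = 71.60 g.
Volume = m/ρ = 71.60 / 7.14 = 10.03 cm³.
Thickness = V/A = 10.03 / 322 = 0.0311 cm = 311 μm.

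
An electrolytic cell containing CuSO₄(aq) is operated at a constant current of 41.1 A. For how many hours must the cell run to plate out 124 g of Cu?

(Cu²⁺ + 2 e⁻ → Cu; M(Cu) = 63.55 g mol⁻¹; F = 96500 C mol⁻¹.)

n(Cu) = m/M = 124 / 63.55 = 1.951 mol.
Each Cu atom requires 2 electrons, so n(e⁻) = 2 × 1.951 = 3.902 mol.
Q = n(e⁻)·F = 3.902 × 96500 = 376600 C.
t = Q/I = 376600 / 41.10 A = 9163 s = 2.55 h.

2.55 h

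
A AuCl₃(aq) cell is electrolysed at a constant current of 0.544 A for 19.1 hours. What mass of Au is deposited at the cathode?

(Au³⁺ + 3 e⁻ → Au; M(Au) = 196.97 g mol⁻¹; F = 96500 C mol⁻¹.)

Q = I·t = 0.5440 A × 68760 s = 37410 C.
n(e⁻) = Q/F = 37410 / 96500 = 0.3876 mol.
Au³⁺ + 3 e⁻ → Au, so n(Au) = n(e⁻)/3 = 0.1292 mol.
m = n·M = 0.1292 × 196.97 = 25.4 g.

25.4 g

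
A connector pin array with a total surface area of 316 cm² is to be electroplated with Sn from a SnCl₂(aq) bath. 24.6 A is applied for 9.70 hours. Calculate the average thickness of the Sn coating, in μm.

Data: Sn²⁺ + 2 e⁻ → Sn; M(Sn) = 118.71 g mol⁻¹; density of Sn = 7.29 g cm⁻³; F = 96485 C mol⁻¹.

Q = I·t = 24.60 × 34920 = 859000 C; n(e⁻) = 8.903 mol.
n(Sn) = n(e⁻)/2 = 4.452 mol, so m = 4.452 × 118.71 = 528.5 g.
Volume = m/ρ = 528.5 / 7.29 = 72.49 cm³.
Thickness = V/A = 72.49 / 316 = 0.229 cm = 2290 μm.

2290 μm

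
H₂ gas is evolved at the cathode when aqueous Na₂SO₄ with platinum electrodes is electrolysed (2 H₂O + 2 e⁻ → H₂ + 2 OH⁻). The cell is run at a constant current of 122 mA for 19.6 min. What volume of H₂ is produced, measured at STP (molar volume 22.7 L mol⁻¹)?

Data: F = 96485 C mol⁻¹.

Q = I·t = 0.1220 A × 1176.0 s = 143.5 C.
n(e⁻) = Q/F = 143.5 / 96485 = 0.001487 mol.
2 electrons are transferred per H₂ molecule, so n(H₂) = 0.001487 / 2 = 0.0007435 mol.
V = n × V_m = 0.0007435 × 22.7 = 0.0169 L.

0.0169 L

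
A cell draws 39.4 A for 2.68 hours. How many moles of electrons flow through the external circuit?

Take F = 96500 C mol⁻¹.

Q = I·t = 39.40 A × 9648.0 s = 380100 C.
n(e⁻) = Q/F = 380100 / 96500 = 3.94 mol.

3.94 mol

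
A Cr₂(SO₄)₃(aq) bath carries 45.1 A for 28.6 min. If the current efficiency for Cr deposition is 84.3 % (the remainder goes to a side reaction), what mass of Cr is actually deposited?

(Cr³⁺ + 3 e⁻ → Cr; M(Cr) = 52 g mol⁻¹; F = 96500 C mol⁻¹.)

11.7 g

Q = I·t = 45.10 × 1716.0 = 77390 C.
n(e⁻) = 77390/96500 = 0.8020 mol; theoretically n(Cr) = 0.8020/3 = 0.2673 mol, m_theo = 13.90 g.
At 84.3 % efficiency, m_actual = 0.843 × 13.90 = 11.7 g.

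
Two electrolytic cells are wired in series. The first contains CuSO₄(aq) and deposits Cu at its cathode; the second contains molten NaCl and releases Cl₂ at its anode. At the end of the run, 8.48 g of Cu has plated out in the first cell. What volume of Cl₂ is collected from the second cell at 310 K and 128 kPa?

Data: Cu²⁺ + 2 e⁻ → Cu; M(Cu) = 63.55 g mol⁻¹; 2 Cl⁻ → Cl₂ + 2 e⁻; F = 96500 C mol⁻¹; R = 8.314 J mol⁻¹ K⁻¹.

n(Cu) = 8.48 / 63.55 = 0.1334 mol, so n(e⁻) = 2 × 0.1334 = 0.2669 mol.
The cells are in series, so the same 0.2669 mol of electrons passes through the second cell.
2 Cl⁻ → Cl₂ + 2 e⁻ — 2 mol e⁻ per mol Cl₂, so n(Cl₂) = 0.2669/2 = 0.1334 mol.
V = nRT/P = (0.1334 × 8.314 × 310) / (128 × 10³) = 0.00269 m³ = 2.69 L.

2.69 L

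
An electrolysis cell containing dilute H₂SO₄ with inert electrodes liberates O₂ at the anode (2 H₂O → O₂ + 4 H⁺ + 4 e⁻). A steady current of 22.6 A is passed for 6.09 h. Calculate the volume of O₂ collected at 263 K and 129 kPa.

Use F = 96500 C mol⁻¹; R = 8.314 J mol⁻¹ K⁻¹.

Q = I·t = 22.60 A × 21924 s = 495500 C.
n(e⁻) = Q/F = 495500 / 96500 = 5.135 mol.
4 electrons are transferred per O₂ molecule, so n(O₂) = 5.135 / 4 = 1.284 mol.
V = nRT/P = (1.284 × 8.314 × 263) / (129 × 10³ Pa) = 0.0218 m³ = 21.8 L.

21.8 L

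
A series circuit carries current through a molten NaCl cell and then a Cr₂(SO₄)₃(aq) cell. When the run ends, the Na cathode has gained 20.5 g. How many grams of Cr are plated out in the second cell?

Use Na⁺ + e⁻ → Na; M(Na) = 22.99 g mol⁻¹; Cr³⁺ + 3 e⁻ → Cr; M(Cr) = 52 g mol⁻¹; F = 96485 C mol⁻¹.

n(Na) = 20.5 / 22.99 = 0.8917 mol.
Since Na⁺ + e⁻ → Na, n(e⁻) passed = 1 × 0.8917 = 0.8917 mol.
Cells in series carry the same charge, so the same 0.8917 mol of electrons passes through cell 2.
Cr³⁺ + 3 e⁻ → Cr, so n(Cr) = 0.8917 / 3 = 0.2972 mol.
m(Cr) = 0.2972 × 52 = 15.5 g.

15.5 g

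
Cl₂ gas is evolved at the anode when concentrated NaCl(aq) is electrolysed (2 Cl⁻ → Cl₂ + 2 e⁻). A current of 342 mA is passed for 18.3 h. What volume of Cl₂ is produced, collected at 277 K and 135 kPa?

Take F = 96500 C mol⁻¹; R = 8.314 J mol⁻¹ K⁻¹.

1.99 L

Q = I·t = 0.3420 A × 65880 s = 22530 C.
n(e⁻) = Q/F = 22530 / 96500 = 0.2335 mol.
2 electrons are transferred per Cl₂ molecule, so n(Cl₂) = 0.2335 / 2 = 0.1167 mol.
V = nRT/P = (0.1167 × 8.314 × 277) / (135 × 10³ Pa) = 0.00199 m³ = 1.99 L.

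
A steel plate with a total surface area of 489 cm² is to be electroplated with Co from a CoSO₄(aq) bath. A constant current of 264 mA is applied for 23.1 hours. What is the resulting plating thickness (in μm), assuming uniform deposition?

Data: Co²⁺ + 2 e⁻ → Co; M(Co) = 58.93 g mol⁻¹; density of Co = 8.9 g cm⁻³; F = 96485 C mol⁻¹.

15.4 μm

Q = I·t = 0.2640 × 83160 = 21950 C; n(e⁻) = 0.2275 mol.
n(Co) = n(e⁻)/2 = 0.1138 mol, so m = 0.1138 × 58.93 = 6.704 g.
Volume = m/ρ = 6.704 / 8.9 = 0.7533 cm³.
Thickness = V/A = 0.7533 / 489 = 0.00154 cm = 15.4 μm.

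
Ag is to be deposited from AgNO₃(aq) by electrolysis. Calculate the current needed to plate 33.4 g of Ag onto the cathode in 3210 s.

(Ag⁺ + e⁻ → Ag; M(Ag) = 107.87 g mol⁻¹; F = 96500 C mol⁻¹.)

9.31 A

n(Ag) = 33.4 / 107.87 = 0.3096 mol.
n(e⁻) = 1 × 0.3096 = 0.3096 mol.
Q = n(e⁻)·F = 0.3096 × 96500 = 29880 C.
I = Q/t = 29880 / 3210.0 s = 9.31 A.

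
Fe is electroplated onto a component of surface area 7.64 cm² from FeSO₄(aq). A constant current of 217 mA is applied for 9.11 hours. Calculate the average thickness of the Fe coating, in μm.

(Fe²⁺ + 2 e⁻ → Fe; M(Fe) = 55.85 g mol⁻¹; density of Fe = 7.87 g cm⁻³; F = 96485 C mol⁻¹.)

Q = I·t = 0.2170 × 32796 = 7117 C; n(e⁻) = 0.07376 mol.
n(Fe) = n(e⁻)/2 = 0.03688 mol, so m = 0.03688 × 55.85 = 2.060 g.
Volume = m/ρ = 2.060 / 7.87 = 0.2617 cm³.
Thickness = V/A = 0.2617 / 7.64 = 0.0343 cm = 343 μm.

343 μm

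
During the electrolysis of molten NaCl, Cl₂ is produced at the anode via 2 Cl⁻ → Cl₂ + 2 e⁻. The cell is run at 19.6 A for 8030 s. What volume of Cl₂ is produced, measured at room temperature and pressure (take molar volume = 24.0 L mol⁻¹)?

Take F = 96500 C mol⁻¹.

19.6 L

Q = I·t = 19.60 A × 8030.0 s = 157400 C.
n(e⁻) = Q/F = 157400 / 96500 = 1.631 mol.
2 electrons are transferred per Cl₂ molecule, so n(Cl₂) = 1.631 / 2 = 0.8155 mol.
V = n × V_m = 0.8155 × 24.0 = 19.6 L.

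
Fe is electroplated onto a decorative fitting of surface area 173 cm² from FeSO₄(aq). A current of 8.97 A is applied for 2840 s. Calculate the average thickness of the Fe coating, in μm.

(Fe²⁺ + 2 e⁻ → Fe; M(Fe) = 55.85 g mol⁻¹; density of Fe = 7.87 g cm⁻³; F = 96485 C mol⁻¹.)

54.2 μm

Q = I·t = 8.970 × 2840.0 = 25470 C; n(e⁻) = 0.2640 mol.
n(Fe) = n(e⁻)/2 = 0.1320 mol, so m = 0.1320 × 55.85 = 7.373 g.
Volume = m/ρ = 7.373 / 7.87 = 0.9368 cm³.
Thickness = V/A = 0.9368 / 173 = 0.00542 cm = 54.2 μm.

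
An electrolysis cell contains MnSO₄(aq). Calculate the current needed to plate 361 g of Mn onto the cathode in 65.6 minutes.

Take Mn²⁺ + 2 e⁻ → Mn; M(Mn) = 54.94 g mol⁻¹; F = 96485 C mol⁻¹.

322 A

n(Mn) = 361 / 54.94 = 6.571 mol.
n(e⁻) = 2 × 6.571 = 13.14 mol.
Q = n(e⁻)·F = 13.14 × 96485 = 1268000 C.
I = Q/t = 1268000 / 3936.0 s = 322 A.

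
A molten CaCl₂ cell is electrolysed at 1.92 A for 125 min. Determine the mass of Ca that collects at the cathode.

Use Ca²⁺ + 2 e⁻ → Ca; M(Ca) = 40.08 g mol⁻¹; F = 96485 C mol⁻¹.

Q = I·t = 1.920 A × 7500.0 s = 14400 C.
n(e⁻) = Q/F = 14400 / 96485 = 0.1492 mol.
Ca²⁺ + 2 e⁻ → Ca, so n(Ca) = n(e⁻)/2 = 0.07462 mol.
m = n·M = 0.07462 × 40.08 = 2.99 g.

2.99 g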